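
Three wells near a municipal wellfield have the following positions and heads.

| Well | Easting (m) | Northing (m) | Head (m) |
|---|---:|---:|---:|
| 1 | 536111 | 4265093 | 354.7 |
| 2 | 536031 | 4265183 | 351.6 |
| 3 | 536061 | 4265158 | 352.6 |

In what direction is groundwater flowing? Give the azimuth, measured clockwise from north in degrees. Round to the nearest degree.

Differences from 1: to 2 (Δx, Δy, Δh) = (-80, 90, -3.1); to 3 = (-50, 65, -2.1).
Solve a·Δx + b·Δy = Δh: det = (-80)·65 − (-50)·90 = -700.
∂h/∂x = [(-3.1)·65 − (-2.1)·90] / -700 = +0.01786
∂h/∂y = [(-80)·(-2.1) − (-50)·(-3.1)] / -700 = -0.01857
Flow direction (−∇h) has components (-0.01786 E, +0.01857 N).
Azimuth = atan2(E, N) = atan2(-0.01786, +0.01857) = 316.1° ≈ 316°.

316°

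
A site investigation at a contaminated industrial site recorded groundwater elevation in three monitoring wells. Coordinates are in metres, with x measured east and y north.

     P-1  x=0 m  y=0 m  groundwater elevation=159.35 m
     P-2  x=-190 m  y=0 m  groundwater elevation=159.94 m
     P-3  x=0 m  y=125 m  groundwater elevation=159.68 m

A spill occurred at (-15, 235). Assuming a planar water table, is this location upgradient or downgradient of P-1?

upgradient

∂h/∂x = (159.94 − 159.35) / (-190 − 0) = -0.003105
∂h/∂y = (159.68 − 159.35) / (125 − 0) = +0.002640
Head at (-15, 235) = 159.35 + (-0.003105)·(-15) + (+0.002640)·(235) = 160.02 m.
That is higher than the 159.35 m at P-1, so the point is upgradient.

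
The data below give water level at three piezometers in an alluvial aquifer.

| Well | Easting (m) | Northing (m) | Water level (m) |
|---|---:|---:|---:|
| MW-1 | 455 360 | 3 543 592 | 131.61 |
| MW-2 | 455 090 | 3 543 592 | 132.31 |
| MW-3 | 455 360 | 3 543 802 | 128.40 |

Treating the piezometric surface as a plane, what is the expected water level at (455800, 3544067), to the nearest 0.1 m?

123.2 m

∂h/∂x = (132.31 − 131.61) / (455090 − 455360) = -0.002593
∂h/∂y = (128.40 − 131.61) / (3543802 − 3543592) = -0.01529
h(455800, 3544067) = 131.61 + (-0.002593)·(440) + (-0.01529)·(475) = 131.61 -1.141 -7.261 = 123.209 m.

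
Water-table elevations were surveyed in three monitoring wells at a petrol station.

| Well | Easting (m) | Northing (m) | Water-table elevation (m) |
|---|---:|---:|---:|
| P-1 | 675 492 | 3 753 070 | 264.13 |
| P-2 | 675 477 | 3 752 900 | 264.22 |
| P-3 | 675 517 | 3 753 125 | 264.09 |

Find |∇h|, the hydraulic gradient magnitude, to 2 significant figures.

Differences from P-1: to P-2 (Δx, Δy, Δh) = (-15, -170, +0.09); to P-3 = (25, 55, -0.04).
Determinant of the coordinate differences = (-15)·55 − 25·(-170) = 3425.
∂h/∂x = [(+0.09)·55 − (-0.04)·(-170)] / 3425 = -0.0005401
∂h/∂y = [(-15)·(-0.04) − 25·(+0.09)] / 3425 = -0.0004818
|∇h| = √(-0.0005401² + -0.0004818²) = 0.0007238

0.00072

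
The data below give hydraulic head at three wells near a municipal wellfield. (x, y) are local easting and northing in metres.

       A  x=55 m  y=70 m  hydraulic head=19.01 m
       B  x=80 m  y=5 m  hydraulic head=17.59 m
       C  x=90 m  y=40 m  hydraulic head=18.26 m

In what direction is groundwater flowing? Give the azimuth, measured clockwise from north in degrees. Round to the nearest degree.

Taking A as reference: B−A = (25, -65, -1.42); C−A = (35, -30, -0.75).
Determinant of the coordinate differences = 25·(-30) − 35·(-65) = 1525.
∂h/∂x = [(-1.42)·(-30) − (-0.75)·(-65)] / 1525 = -0.004033
∂h/∂y = [25·(-0.75) − 35·(-1.42)] / 1525 = +0.02030
Flow direction (−∇h) has components (+0.004033 E, -0.02030 N).
Azimuth = atan2(E, N) = atan2(+0.004033, -0.02030) = 168.8° ≈ 169°.

169°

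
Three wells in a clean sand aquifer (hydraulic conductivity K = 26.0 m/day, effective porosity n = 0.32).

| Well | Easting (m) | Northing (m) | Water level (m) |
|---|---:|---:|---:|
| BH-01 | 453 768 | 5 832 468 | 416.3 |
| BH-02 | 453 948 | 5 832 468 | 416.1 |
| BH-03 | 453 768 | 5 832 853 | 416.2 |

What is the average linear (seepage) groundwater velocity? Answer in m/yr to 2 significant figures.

34 m/yr

∂h/∂x = (416.1 − 416.3) / (453948 − 453768) = -0.001111
∂h/∂y = (416.2 − 416.3) / (5832853 − 5832468) = -0.0002597
|∇h| = √(-0.001111² + -0.0002597²) = 0.001141
Seepage velocity v = K·i/n = 26.0 × 0.001141 / 0.32 = 0.09271 m/day = 33.86 m/yr.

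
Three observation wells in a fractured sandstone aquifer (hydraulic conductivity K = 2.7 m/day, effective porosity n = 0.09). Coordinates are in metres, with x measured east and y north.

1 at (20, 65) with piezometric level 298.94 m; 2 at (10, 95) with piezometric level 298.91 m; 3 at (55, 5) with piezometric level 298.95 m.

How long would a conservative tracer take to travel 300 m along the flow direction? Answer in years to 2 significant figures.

Taking 1 as reference: 2−1 = (-10, 30, -0.03); 3−1 = (35, -60, +0.01).
Determinant of the coordinate differences = (-10)·(-60) − 35·30 = -450.
∂h/∂x = [(-0.03)·(-60) − (+0.01)·30] / -450 = -0.003333
∂h/∂y = [(-10)·(+0.01) − 35·(-0.03)] / -450 = -0.002111
|∇h| = √(-0.003333² + -0.002111²) = 0.003945
Seepage velocity v = K·i/n = 2.7 × 0.003945 / 0.09 = 0.1183 m/day.
t = 300 / 0.1183 = 2536 days = 6.94 years.

6.9 years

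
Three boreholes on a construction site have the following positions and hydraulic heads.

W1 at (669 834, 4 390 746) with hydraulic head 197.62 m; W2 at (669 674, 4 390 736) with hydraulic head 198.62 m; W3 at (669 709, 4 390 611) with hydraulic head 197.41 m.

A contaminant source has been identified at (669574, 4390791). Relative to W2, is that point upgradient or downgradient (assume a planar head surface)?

With h = a·x + b·y + c and W1 as origin, the differences give:
  (-160)·a + (-10)·b = +1.00
  (-125)·a + (-135)·b = -0.21
Eliminate b (×(-135) and ×(-10), subtract): 20350·a = -137.100 → a = ∂h/∂x = -0.006737
Back-substitute: b = ∂h/∂y = +0.007794.
Head at (669574, 4390791) = 197.62 + (-0.006737)·(-260) + (+0.007794)·(45) = 199.72 m.
That is higher than the 198.62 m at W2, so the point is upgradient.

upgradient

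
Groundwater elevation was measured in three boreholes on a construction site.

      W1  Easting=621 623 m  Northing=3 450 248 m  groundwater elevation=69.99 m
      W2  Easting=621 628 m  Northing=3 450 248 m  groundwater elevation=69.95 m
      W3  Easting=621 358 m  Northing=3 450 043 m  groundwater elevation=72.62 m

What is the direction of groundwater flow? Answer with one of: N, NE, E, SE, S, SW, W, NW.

Taking W1 as reference: W2−W1 = (5, 0, -0.04); W3−W1 = (-265, -205, +2.63).
Solve a·Δx + b·Δy = Δh: det = 5·(-205) − (-265)·0 = -1025.
∂h/∂x = [(-0.04)·(-205) − (+2.63)·0] / -1025 = -0.008000
∂h/∂y = [5·(+2.63) − (-265)·(-0.04)] / -1025 = -0.002488
Flow = −∇h = (+0.008000 east, +0.002488 north), which points east.

E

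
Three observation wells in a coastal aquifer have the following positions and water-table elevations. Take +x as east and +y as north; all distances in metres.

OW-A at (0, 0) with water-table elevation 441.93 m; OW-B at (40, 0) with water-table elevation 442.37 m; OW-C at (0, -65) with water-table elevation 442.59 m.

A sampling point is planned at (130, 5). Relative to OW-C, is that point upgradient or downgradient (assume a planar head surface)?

upgradient

∂h/∂x = (442.37 − 441.93) / (40 − 0) = +0.01100
∂h/∂y = (442.59 − 441.93) / (-65 − 0) = -0.01015
Head at (130, 5) = 441.93 + (+0.01100)·(130) + (-0.01015)·(5) = 443.31 m.
That is higher than the 442.59 m at OW-C, so the point is upgradient.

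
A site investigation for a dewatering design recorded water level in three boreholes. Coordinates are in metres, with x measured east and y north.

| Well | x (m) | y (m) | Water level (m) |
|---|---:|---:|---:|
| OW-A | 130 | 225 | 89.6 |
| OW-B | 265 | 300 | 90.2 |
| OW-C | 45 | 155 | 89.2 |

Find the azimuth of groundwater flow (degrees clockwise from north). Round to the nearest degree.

256°

Differences from OW-A: to OW-B (Δx, Δy, Δh) = (135, 75, +0.6); to OW-C = (-85, -70, -0.4).
Solve a·Δx + b·Δy = Δh: det = 135·(-70) − (-85)·75 = -3075.
∂h/∂x = [(+0.6)·(-70) − (-0.4)·75] / -3075 = +0.003902
∂h/∂y = [135·(-0.4) − (-85)·(+0.6)] / -3075 = +0.0009756
Flow direction (−∇h) has components (-0.003902 E, -0.0009756 N).
Azimuth = atan2(E, N) = atan2(-0.003902, -0.0009756) = 256.0° ≈ 256°.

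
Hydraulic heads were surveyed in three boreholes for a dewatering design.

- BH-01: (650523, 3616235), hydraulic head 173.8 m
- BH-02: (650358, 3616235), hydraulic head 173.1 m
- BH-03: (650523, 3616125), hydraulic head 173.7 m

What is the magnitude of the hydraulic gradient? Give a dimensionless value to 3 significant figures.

0.00434

∂h/∂x = (173.1 − 173.8) / (650358 − 650523) = +0.004242
∂h/∂y = (173.7 − 173.8) / (3616125 − 3616235) = +0.0009091
|∇h| = √(0.004242² + 0.0009091²) = 0.004338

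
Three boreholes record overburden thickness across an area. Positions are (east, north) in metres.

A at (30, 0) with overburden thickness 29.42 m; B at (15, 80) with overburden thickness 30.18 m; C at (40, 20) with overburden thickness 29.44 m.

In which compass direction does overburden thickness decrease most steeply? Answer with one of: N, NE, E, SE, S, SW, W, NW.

With d = a·x + b·y + c and A as origin, the differences give:
  (-15)·a + 80·b = +0.76
  10·a + 20·b = +0.02
Eliminate b (×20 and ×80, subtract): -1100·a = 13.600 → a = ∂d/∂x = -0.01236
Back-substitute: b = ∂d/∂y = +0.007182.
Steepest decrease is along −∇f = (+0.01236 E, -0.007182 N) → southeast.

SE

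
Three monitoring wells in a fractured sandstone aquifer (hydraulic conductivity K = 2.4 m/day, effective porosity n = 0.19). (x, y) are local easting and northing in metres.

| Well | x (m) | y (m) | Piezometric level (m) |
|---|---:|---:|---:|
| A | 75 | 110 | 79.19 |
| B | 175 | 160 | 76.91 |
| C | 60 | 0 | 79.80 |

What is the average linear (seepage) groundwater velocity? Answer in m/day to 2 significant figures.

Taking A as reference: B−A = (100, 50, -2.28); C−A = (-15, -110, +0.61).
Determinant of the coordinate differences = 100·(-110) − (-15)·50 = -10250.
∂h/∂x = [(-2.28)·(-110) − (+0.61)·50] / -10250 = -0.02149
∂h/∂y = [100·(+0.61) − (-15)·(-2.28)] / -10250 = -0.002615
|∇h| = √(-0.02149² + -0.002615²) = 0.02165
Seepage velocity v = K·i/n = 2.4 × 0.02165 / 0.19 = 0.2735 m/day.

0.27 m/day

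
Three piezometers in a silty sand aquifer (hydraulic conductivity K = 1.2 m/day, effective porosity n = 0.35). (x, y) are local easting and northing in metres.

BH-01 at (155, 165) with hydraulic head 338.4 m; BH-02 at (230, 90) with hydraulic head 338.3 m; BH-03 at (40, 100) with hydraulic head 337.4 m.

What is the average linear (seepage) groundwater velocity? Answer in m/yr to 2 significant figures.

With h = a·x + b·y + c and BH-01 as origin, the differences give:
  75·a + (-75)·b = -0.1
  (-115)·a + (-65)·b = -1.0
Eliminate b (×(-65) and ×(-75), subtract): -13500·a = -68.50 → a = ∂h/∂x = +0.005074
Back-substitute: b = ∂h/∂y = +0.006407.
|∇h| = √(0.005074² + 0.006407²) = 0.008173
Seepage velocity v = K·i/n = 1.2 × 0.008173 / 0.35 = 0.02802 m/day = 10.23 m/yr.

10 m/yr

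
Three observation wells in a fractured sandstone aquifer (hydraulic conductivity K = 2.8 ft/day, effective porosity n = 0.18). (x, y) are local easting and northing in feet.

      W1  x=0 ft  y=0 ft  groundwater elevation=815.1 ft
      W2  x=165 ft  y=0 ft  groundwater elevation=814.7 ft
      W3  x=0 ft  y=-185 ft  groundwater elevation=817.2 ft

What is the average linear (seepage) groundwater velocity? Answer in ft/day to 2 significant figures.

∂h/∂x = (814.7 − 815.1) / (165 − 0) = -0.002424
∂h/∂y = (817.2 − 815.1) / (-185 − 0) = -0.01135
|∇h| = √(-0.002424² + -0.01135²) = 0.01161
Seepage velocity v = K·i/n = 2.8 × 0.01161 / 0.18 = 0.1806 ft/day.

0.18 ft/day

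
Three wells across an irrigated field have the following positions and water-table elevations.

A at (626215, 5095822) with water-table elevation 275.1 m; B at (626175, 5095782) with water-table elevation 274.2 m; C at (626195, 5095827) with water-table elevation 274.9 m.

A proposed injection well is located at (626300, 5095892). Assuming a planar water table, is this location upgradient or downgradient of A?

upgradient

Taking A as reference: B−A = (-40, -40, -0.9); C−A = (-20, 5, -0.2).
Determinant of the coordinate differences = (-40)·5 − (-20)·(-40) = -1000.
∂h/∂x = [(-0.9)·5 − (-0.2)·(-40)] / -1000 = +0.01250
∂h/∂y = [(-40)·(-0.2) − (-20)·(-0.9)] / -1000 = +0.010000
Head at (626300, 5095892) = 275.1 + (+0.01250)·(85) + (+0.010000)·(70) = 276.86 m.
That is higher than the 275.1 m at A, so the point is upgradient.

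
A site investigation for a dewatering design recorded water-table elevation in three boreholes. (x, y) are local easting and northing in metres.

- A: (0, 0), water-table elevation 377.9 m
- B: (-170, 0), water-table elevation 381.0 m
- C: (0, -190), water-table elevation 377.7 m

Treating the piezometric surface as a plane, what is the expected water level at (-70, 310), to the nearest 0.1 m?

379.5 m

∂h/∂x = (381.0 − 377.9) / (-170 − 0) = -0.01824
∂h/∂y = (377.7 − 377.9) / (-190 − 0) = +0.001053
h(-70, 310) = 377.9 + (-0.01824)·(-70) + (+0.001053)·(310) = 377.9 +1.276 +0.326 = 379.503 m.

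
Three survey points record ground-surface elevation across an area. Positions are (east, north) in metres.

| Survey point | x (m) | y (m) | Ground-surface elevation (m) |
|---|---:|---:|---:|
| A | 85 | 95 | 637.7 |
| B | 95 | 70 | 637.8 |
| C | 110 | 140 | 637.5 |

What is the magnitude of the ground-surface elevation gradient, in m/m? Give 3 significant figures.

0.00421 m/m

With z = a·x + b·y + c and A as origin, the differences give:
  10·a + (-25)·b = +0.1
  25·a + 45·b = -0.2
Eliminate b (×45 and ×(-25), subtract): 1075·a = -0.50 → a = ∂z/∂x = -0.0004651
Back-substitute: b = ∂z/∂y = -0.004186.
|∇f| = √(-0.0004651² + -0.004186²) = 0.004212 m/m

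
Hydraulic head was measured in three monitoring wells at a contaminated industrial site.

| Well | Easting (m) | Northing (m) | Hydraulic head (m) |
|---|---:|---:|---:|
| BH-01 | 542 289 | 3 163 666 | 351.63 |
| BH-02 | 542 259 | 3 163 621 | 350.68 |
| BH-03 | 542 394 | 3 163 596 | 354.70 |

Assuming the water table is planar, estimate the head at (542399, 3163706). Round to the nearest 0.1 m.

355.0 m

Taking BH-01 as reference: BH-02−BH-01 = (-30, -45, -0.95); BH-03−BH-01 = (105, -70, +3.07).
Solve a·Δx + b·Δy = Δh: det = (-30)·(-70) − 105·(-45) = 6825.
∂h/∂x = [(-0.95)·(-70) − (+3.07)·(-45)] / 6825 = +0.02999
∂h/∂y = [(-30)·(+3.07) − 105·(-0.95)] / 6825 = +0.001121
h(542399, 3163706) = 351.63 + (+0.02999)·(110) + (+0.001121)·(40) = 351.63 +3.298 +0.045 = 354.973 m.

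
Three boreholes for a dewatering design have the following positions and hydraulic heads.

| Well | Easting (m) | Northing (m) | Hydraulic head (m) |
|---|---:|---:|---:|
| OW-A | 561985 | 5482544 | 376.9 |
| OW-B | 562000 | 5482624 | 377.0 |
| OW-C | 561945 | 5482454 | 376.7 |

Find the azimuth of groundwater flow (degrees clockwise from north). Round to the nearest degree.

Three-point gradient (reference OW-A): Δ to OW-B = (15, 80, +0.1), Δ to OW-C = (-40, -90, -0.2).
∂h/∂x = +0.003784, ∂h/∂y = +0.0005405 (det = 1850).
Flow direction (−∇h) has components (-0.003784 E, -0.0005405 N).
Azimuth = atan2(E, N) = atan2(-0.003784, -0.0005405) = 261.9° ≈ 262°.

262°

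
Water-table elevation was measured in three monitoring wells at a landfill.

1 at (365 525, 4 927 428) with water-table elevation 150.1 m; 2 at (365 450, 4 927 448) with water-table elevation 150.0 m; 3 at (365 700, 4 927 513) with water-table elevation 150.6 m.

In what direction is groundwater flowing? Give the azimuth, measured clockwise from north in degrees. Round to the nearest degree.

Differences from 1: to 2 (Δx, Δy, Δh) = (-75, 20, -0.1); to 3 = (175, 85, +0.5).
Determinant of the coordinate differences = (-75)·85 − 175·20 = -9875.
∂h/∂x = [(-0.1)·85 − (+0.5)·20] / -9875 = +0.001873
∂h/∂y = [(-75)·(+0.5) − 175·(-0.1)] / -9875 = +0.002025
Flow direction (−∇h) has components (-0.001873 E, -0.002025 N).
Azimuth = atan2(E, N) = atan2(-0.001873, -0.002025) = 222.8° ≈ 223°.

223°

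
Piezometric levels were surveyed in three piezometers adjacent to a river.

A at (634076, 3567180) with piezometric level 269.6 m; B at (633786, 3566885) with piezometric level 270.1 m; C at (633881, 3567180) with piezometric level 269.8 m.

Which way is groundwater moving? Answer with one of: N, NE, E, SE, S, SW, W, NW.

With h = a·x + b·y + c and A as origin, the differences give:
  (-290)·a + (-295)·b = +0.5
  (-195)·a + 0·b = +0.2
Eliminate b (×0 and ×(-295), subtract): -57525·a = 59.00 → a = ∂h/∂x = -0.001026
Back-substitute: b = ∂h/∂y = -0.0006867.
Flow = −∇h = (+0.001026 east, +0.0006867 north), which points northeast.

NE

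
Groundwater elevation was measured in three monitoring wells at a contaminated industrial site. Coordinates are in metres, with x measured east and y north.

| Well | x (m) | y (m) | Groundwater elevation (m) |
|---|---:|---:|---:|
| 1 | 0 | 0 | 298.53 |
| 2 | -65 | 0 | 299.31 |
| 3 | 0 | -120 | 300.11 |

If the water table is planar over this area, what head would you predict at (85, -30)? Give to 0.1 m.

297.9 m

∂h/∂x = (299.31 − 298.53) / (-65 − 0) = -0.01200
∂h/∂y = (300.11 − 298.53) / (-120 − 0) = -0.01317
h(85, -30) = 298.53 + (-0.01200)·(85) + (-0.01317)·(-30) = 298.53 -1.020 +0.395 = 297.905 m.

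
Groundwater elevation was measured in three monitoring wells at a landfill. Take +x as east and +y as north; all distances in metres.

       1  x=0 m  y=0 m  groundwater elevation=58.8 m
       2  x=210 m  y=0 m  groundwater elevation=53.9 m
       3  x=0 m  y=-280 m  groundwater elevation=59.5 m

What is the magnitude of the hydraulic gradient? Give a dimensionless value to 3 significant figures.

0.0235

∂h/∂x = (53.9 − 58.8) / (210 − 0) = -0.02333
∂h/∂y = (59.5 − 58.8) / (-280 − 0) = -0.002500
|∇h| = √(-0.02333² + -0.002500²) = 0.02346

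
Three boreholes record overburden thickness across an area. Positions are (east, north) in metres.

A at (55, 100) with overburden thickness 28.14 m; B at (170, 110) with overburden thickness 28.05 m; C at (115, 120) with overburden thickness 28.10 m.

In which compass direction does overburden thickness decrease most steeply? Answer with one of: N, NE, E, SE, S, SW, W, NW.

SE

Three-point gradient (reference A): Δ to B = (115, 10, -0.09), Δ to C = (60, 20, -0.04).
∂d/∂x = -0.0008235, ∂d/∂y = +0.0004706 (det = 1700).
Steepest decrease is along −∇f = (+0.0008235 E, -0.0004706 N) → southeast.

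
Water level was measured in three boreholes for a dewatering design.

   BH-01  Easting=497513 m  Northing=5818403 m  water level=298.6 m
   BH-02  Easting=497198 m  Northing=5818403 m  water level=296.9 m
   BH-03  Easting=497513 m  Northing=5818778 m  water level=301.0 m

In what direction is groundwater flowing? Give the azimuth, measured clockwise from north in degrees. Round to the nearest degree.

∂h/∂x = (296.9 − 298.6) / (497198 − 497513) = +0.005397
∂h/∂y = (301.0 − 298.6) / (5818778 − 5818403) = +0.006400
Flow direction (−∇h) has components (-0.005397 E, -0.006400 N).
Azimuth = atan2(E, N) = atan2(-0.005397, -0.006400) = 220.1° ≈ 220°.

220°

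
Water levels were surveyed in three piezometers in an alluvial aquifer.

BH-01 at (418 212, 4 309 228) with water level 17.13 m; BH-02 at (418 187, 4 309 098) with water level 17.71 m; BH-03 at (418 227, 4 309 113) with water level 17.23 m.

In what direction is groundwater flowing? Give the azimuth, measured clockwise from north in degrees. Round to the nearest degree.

Taking BH-01 as reference: BH-02−BH-01 = (-25, -130, +0.58); BH-03−BH-01 = (15, -115, +0.10).
Solve a·Δx + b·Δy = Δh: det = (-25)·(-115) − 15·(-130) = 4825.
∂h/∂x = [(+0.58)·(-115) − (+0.10)·(-130)] / 4825 = -0.01113
∂h/∂y = [(-25)·(+0.10) − 15·(+0.58)] / 4825 = -0.002321
Flow direction (−∇h) has components (+0.01113 E, +0.002321 N).
Azimuth = atan2(E, N) = atan2(+0.01113, +0.002321) = 78.2° ≈ 078°.

078°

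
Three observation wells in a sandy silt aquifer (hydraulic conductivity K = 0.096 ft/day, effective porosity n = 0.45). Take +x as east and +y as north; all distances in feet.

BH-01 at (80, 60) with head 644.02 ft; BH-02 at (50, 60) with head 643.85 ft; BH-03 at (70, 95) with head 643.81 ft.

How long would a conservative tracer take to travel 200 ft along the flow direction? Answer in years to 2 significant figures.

360 years

Differences from BH-01: to BH-02 (Δx, Δy, Δh) = (-30, 0, -0.17); to BH-03 = (-10, 35, -0.21).
Solve a·Δx + b·Δy = Δh: det = (-30)·35 − (-10)·0 = -1050.
∂h/∂x = [(-0.17)·35 − (-0.21)·0] / -1050 = +0.005667
∂h/∂y = [(-30)·(-0.21) − (-10)·(-0.17)] / -1050 = -0.004381
|∇h| = √(0.005667² + -0.004381²) = 0.007163
Seepage velocity v = K·i/n = 0.096 × 0.007163 / 0.45 = 0.001528 ft/day.
t = 200 / 0.001528 = 1.309e+05 days = 358 years.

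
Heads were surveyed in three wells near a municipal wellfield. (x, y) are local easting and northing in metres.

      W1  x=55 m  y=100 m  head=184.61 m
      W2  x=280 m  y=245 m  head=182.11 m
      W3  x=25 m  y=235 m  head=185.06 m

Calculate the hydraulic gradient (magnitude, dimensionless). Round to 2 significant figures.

0.012

Differences from W1: to W2 (Δx, Δy, Δh) = (225, 145, -2.50); to W3 = (-30, 135, +0.45).
Determinant of the coordinate differences = 225·135 − (-30)·145 = 34725.
∂h/∂x = [(-2.50)·135 − (+0.45)·145] / 34725 = -0.01160
∂h/∂y = [225·(+0.45) − (-30)·(-2.50)] / 34725 = +0.0007559
|∇h| = √(-0.01160² + 0.0007559²) = 0.01162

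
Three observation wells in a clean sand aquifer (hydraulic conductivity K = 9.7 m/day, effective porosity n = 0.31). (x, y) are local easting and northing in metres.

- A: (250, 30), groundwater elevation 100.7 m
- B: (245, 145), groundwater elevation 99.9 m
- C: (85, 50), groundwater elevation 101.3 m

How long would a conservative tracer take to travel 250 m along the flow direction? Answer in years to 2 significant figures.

Three-point gradient (reference A): Δ to B = (-5, 115, -0.8), Δ to C = (-165, 20, +0.6).
∂h/∂x = -0.004503, ∂h/∂y = -0.007152 (det = 18875).
|∇h| = √(-0.004503² + -0.007152²) = 0.008452
Seepage velocity v = K·i/n = 9.7 × 0.008452 / 0.31 = 0.2645 m/day.
t = 250 / 0.2645 = 945.2 days = 2.59 years.

2.6 years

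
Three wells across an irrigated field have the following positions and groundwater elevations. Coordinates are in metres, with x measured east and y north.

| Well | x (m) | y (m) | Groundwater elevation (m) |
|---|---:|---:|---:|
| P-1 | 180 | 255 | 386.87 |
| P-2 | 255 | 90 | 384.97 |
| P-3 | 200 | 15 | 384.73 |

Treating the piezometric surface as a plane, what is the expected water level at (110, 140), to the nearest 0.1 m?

386.4 m

With h = a·x + b·y + c and P-1 as origin, the differences give:
  75·a + (-165)·b = -1.90
  20·a + (-240)·b = -2.14
Eliminate b (×(-240) and ×(-165), subtract): -14700·a = 102.900 → a = ∂h/∂x = -0.007000
Back-substitute: b = ∂h/∂y = +0.008333.
h(110, 140) = 386.87 + (-0.007000)·(-70) + (+0.008333)·(-115) = 386.87 +0.490 -0.958 = 386.402 m.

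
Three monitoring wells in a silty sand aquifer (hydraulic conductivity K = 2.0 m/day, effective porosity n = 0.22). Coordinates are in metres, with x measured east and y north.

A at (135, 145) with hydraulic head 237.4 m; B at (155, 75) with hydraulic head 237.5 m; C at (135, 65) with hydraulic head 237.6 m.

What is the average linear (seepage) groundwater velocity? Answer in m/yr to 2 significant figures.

15 m/yr

Taking A as reference: B−A = (20, -70, +0.1); C−A = (0, -80, +0.2).
Determinant of the coordinate differences = 20·(-80) − 0·(-70) = -1600.
∂h/∂x = [(+0.1)·(-80) − (+0.2)·(-70)] / -1600 = -0.003750
∂h/∂y = [20·(+0.2) − 0·(+0.1)] / -1600 = -0.002500
|∇h| = √(-0.003750² + -0.002500²) = 0.004507
Seepage velocity v = K·i/n = 2.0 × 0.004507 / 0.22 = 0.04097 m/day = 14.96 m/yr.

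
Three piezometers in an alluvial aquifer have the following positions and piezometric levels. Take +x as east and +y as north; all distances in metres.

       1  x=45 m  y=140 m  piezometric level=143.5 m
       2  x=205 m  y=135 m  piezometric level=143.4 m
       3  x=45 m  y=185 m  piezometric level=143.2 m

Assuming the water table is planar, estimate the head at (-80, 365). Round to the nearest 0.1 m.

Differences from 1: to 2 (Δx, Δy, Δh) = (160, -5, -0.1); to 3 = (0, 45, -0.3).
Determinant of the coordinate differences = 160·45 − 0·(-5) = 7200.
∂h/∂x = [(-0.1)·45 − (-0.3)·(-5)] / 7200 = -0.0008333
∂h/∂y = [160·(-0.3) − 0·(-0.1)] / 7200 = -0.006667
h(-80, 365) = 143.5 + (-0.0008333)·(-125) + (-0.006667)·(225) = 143.5 +0.104 -1.500 = 142.104 m.

142.1 m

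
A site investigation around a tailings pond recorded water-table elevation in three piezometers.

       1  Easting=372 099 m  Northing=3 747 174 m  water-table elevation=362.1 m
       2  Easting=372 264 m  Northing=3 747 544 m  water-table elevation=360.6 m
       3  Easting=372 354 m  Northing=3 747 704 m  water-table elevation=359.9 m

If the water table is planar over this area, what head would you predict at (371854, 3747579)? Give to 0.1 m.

361.6 m

With h = a·x + b·y + c and 1 as origin, the differences give:
  165·a + 370·b = -1.5
  255·a + 530·b = -2.2
Eliminate b (×530 and ×370, subtract): -6900·a = 19.00 → a = ∂h/∂x = -0.002754
Back-substitute: b = ∂h/∂y = -0.002826.
h(371854, 3747579) = 362.1 + (-0.002754)·(-245) + (-0.002826)·(405) = 362.1 +0.675 -1.145 = 361.630 m.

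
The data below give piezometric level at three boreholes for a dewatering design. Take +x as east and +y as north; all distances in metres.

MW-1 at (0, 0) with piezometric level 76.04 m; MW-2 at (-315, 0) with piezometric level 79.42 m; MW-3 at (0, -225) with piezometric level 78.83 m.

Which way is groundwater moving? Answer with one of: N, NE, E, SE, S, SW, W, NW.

NE

∂h/∂x = (79.42 − 76.04) / (-315 − 0) = -0.01073
∂h/∂y = (78.83 − 76.04) / (-225 − 0) = -0.01240
Flow = −∇h = (+0.01073 east, +0.01240 north), which points northeast.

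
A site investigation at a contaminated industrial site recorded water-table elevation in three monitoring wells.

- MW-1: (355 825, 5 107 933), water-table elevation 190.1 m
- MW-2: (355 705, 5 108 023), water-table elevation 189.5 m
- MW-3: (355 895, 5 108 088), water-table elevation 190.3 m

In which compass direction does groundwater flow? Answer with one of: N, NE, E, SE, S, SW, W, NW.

Differences from MW-1: to MW-2 (Δx, Δy, Δh) = (-120, 90, -0.6); to MW-3 = (70, 155, +0.2).
Determinant of the coordinate differences = (-120)·155 − 70·90 = -24900.
∂h/∂x = [(-0.6)·155 − (+0.2)·90] / -24900 = +0.004458
∂h/∂y = [(-120)·(+0.2) − 70·(-0.6)] / -24900 = -0.0007229
Flow = −∇h = (-0.004458 east, +0.0007229 north), which points west.

W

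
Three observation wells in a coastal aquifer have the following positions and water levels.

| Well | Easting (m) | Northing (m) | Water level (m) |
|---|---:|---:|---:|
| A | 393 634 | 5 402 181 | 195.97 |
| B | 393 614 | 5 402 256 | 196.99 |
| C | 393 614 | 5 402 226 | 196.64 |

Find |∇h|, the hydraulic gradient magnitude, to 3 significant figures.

Taking A as reference: B−A = (-20, 75, +1.02); C−A = (-20, 45, +0.67).
Determinant of the coordinate differences = (-20)·45 − (-20)·75 = 600.
∂h/∂x = [(+1.02)·45 − (+0.67)·75] / 600 = -0.007250
∂h/∂y = [(-20)·(+0.67) − (-20)·(+1.02)] / 600 = +0.01167
|∇h| = √(-0.007250² + 0.01167²) = 0.01374

0.0137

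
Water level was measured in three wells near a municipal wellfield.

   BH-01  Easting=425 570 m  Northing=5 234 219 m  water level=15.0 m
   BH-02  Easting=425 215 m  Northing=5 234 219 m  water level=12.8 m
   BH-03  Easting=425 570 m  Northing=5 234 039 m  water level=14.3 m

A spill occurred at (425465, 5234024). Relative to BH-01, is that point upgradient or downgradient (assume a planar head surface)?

∂h/∂x = (12.8 − 15.0) / (425215 − 425570) = +0.006197
∂h/∂y = (14.3 − 15.0) / (5234039 − 5234219) = +0.003889
Head at (425465, 5234024) = 15.0 + (+0.006197)·(-105) + (+0.003889)·(-195) = 13.59 m.
That is lower than the 15.0 m at BH-01, so the point is downgradient.

downgradient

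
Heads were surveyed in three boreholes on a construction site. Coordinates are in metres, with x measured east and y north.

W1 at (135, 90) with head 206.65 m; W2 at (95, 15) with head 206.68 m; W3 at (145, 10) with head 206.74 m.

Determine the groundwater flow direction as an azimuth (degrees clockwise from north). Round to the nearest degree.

312°

Differences from W1: to W2 (Δx, Δy, Δh) = (-40, -75, +0.03); to W3 = (10, -80, +0.09).
Determinant of the coordinate differences = (-40)·(-80) − 10·(-75) = 3950.
∂h/∂x = [(+0.03)·(-80) − (+0.09)·(-75)] / 3950 = +0.001101
∂h/∂y = [(-40)·(+0.09) − 10·(+0.03)] / 3950 = -0.0009873
Flow direction (−∇h) has components (-0.001101 E, +0.0009873 N).
Azimuth = atan2(E, N) = atan2(-0.001101, +0.0009873) = 311.9° ≈ 312°.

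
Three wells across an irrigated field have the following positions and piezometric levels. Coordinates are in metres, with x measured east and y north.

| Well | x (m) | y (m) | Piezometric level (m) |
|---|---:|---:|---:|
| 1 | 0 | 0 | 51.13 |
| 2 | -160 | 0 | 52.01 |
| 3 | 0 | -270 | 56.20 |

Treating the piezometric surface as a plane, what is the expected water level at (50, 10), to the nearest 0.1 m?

∂h/∂x = (52.01 − 51.13) / (-160 − 0) = -0.005500
∂h/∂y = (56.20 − 51.13) / (-270 − 0) = -0.01878
h(50, 10) = 51.13 + (-0.005500)·(50) + (-0.01878)·(10) = 51.13 -0.275 -0.188 = 50.667 m.

50.7 m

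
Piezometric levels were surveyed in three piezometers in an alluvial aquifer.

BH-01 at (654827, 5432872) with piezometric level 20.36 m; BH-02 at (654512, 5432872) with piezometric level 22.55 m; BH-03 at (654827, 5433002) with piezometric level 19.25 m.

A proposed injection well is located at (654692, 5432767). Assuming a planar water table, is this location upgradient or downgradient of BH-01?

upgradient

∂h/∂x = (22.55 − 20.36) / (654512 − 654827) = -0.006952
∂h/∂y = (19.25 − 20.36) / (5433002 − 5432872) = -0.008538
Head at (654692, 5432767) = 20.36 + (-0.006952)·(-135) + (-0.008538)·(-105) = 22.20 m.
That is higher than the 20.36 m at BH-01, so the point is upgradient.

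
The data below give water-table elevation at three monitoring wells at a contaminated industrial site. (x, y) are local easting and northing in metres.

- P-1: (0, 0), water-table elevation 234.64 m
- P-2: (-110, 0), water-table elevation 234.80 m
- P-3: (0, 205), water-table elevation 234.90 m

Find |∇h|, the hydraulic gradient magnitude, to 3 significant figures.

∂h/∂x = (234.80 − 234.64) / (-110 − 0) = -0.001455
∂h/∂y = (234.90 − 234.64) / (205 − 0) = +0.001268
|∇h| = √(-0.001455² + 0.001268²) = 0.00193

0.00193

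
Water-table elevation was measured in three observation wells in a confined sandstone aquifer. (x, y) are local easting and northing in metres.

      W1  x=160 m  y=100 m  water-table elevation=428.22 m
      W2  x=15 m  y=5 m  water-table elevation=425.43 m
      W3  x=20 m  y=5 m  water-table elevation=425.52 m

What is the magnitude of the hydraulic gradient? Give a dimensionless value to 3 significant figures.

0.0181

Taking W1 as reference: W2−W1 = (-145, -95, -2.79); W3−W1 = (-140, -95, -2.70).
Determinant of the coordinate differences = (-145)·(-95) − (-140)·(-95) = 475.
∂h/∂x = [(-2.79)·(-95) − (-2.70)·(-95)] / 475 = +0.01800
∂h/∂y = [(-145)·(-2.70) − (-140)·(-2.79)] / 475 = +0.001895
|∇h| = √(0.01800² + 0.001895²) = 0.0181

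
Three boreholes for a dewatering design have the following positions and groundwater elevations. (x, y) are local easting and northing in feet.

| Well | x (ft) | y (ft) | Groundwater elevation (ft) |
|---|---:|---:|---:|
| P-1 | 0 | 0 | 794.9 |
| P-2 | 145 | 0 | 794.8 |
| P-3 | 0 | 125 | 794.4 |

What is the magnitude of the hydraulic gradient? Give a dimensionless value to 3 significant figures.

0.00406

∂h/∂x = (794.8 − 794.9) / (145 − 0) = -0.0006897
∂h/∂y = (794.4 − 794.9) / (125 − 0) = -0.004000
|∇h| = √(-0.0006897² + -0.004000²) = 0.004059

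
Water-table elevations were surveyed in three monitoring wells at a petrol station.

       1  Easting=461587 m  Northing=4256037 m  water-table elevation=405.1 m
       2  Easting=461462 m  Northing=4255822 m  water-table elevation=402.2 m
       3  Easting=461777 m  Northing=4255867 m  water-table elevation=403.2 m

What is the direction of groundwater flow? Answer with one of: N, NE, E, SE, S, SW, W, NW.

S

With h = a·x + b·y + c and 1 as origin, the differences give:
  (-125)·a + (-215)·b = -2.9
  190·a + (-170)·b = -1.9
Eliminate b (×(-170) and ×(-215), subtract): 62100·a = 84.50 → a = ∂h/∂x = +0.001361
Back-substitute: b = ∂h/∂y = +0.01270.
Flow = −∇h = (-0.001361 east, -0.01270 north), which points south.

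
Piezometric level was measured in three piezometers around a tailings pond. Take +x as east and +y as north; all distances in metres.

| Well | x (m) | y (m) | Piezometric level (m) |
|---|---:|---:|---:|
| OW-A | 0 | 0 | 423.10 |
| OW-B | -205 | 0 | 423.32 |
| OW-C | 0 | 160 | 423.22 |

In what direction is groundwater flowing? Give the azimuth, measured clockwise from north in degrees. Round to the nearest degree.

125°

∂h/∂x = (423.32 − 423.10) / (-205 − 0) = -0.001073
∂h/∂y = (423.22 − 423.10) / (160 − 0) = +0.0007500
Flow direction (−∇h) has components (+0.001073 E, -0.0007500 N).
Azimuth = atan2(E, N) = atan2(+0.001073, -0.0007500) = 124.9° ≈ 125°.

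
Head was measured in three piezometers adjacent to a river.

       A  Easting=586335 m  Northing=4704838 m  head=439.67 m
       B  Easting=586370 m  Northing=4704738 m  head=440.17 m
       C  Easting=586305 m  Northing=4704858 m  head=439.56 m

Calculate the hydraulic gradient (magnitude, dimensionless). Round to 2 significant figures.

0.0049

Differences from A: to B (Δx, Δy, Δh) = (35, -100, +0.50); to C = (-30, 20, -0.11).
Determinant of the coordinate differences = 35·20 − (-30)·(-100) = -2300.
∂h/∂x = [(+0.50)·20 − (-0.11)·(-100)] / -2300 = +0.0004348
∂h/∂y = [35·(-0.11) − (-30)·(+0.50)] / -2300 = -0.004848
|∇h| = √(0.0004348² + -0.004848²) = 0.004867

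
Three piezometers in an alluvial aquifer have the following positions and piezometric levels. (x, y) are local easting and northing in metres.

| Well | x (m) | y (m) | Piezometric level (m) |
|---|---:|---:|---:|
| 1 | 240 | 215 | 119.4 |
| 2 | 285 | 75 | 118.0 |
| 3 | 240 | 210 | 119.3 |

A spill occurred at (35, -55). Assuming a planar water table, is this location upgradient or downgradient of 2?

With h = a·x + b·y + c and 1 as origin, the differences give:
  45·a + (-140)·b = -1.4
  0·a + (-5)·b = -0.1
Eliminate b (×(-5) and ×(-140), subtract): -225·a = -7.00 → a = ∂h/∂x = +0.03111
Back-substitute: b = ∂h/∂y = +0.02000.
Head at (35, -55) = 119.4 + (+0.03111)·(-205) + (+0.02000)·(-270) = 107.62 m.
That is lower than the 118.0 m at 2, so the point is downgradient.

downgradient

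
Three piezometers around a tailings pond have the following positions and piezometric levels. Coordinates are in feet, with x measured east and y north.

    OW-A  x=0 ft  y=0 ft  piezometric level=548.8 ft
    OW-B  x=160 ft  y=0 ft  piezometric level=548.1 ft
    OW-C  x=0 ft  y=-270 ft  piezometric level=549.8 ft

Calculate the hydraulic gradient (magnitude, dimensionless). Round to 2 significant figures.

∂h/∂x = (548.1 − 548.8) / (160 − 0) = -0.004375
∂h/∂y = (549.8 − 548.8) / (-270 − 0) = -0.003704
|∇h| = √(-0.004375² + -0.003704²) = 0.005732

0.0057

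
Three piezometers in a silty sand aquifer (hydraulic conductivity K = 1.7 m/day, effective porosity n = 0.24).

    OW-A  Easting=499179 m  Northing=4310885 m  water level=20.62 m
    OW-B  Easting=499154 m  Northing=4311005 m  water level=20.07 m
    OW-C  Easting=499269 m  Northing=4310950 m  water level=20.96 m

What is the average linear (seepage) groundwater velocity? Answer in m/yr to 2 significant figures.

18 m/yr

With h = a·x + b·y + c and OW-A as origin, the differences give:
  (-25)·a + 120·b = -0.55
  90·a + 65·b = +0.34
Eliminate b (×65 and ×120, subtract): -12425·a = -76.550 → a = ∂h/∂x = +0.006161
Back-substitute: b = ∂h/∂y = -0.003300.
|∇h| = √(0.006161² + -0.003300²) = 0.006989
Seepage velocity v = K·i/n = 1.7 × 0.006989 / 0.24 = 0.04951 m/day = 18.08 m/yr.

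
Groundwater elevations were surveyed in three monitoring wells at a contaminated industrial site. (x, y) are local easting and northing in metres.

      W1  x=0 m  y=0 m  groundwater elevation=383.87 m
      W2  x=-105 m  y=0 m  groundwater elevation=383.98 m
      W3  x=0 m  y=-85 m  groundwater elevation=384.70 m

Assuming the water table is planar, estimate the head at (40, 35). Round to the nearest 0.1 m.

∂h/∂x = (383.98 − 383.87) / (-105 − 0) = -0.001048
∂h/∂y = (384.70 − 383.87) / (-85 − 0) = -0.009765
h(40, 35) = 383.87 + (-0.001048)·(40) + (-0.009765)·(35) = 383.87 -0.042 -0.342 = 383.486 m.

383.5 m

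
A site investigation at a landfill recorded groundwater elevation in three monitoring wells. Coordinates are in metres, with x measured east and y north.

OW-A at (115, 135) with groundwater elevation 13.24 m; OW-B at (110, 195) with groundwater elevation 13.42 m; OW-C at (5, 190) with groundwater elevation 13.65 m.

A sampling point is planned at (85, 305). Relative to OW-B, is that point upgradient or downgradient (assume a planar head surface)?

upgradient

Taking OW-A as reference: OW-B−OW-A = (-5, 60, +0.18); OW-C−OW-A = (-110, 55, +0.41).
Determinant of the coordinate differences = (-5)·55 − (-110)·60 = 6325.
∂h/∂x = [(+0.18)·55 − (+0.41)·60] / 6325 = -0.002324
∂h/∂y = [(-5)·(+0.41) − (-110)·(+0.18)] / 6325 = +0.002806
Head at (85, 305) = 13.24 + (-0.002324)·(-30) + (+0.002806)·(170) = 13.79 m.
That is higher than the 13.42 m at OW-B, so the point is upgradient.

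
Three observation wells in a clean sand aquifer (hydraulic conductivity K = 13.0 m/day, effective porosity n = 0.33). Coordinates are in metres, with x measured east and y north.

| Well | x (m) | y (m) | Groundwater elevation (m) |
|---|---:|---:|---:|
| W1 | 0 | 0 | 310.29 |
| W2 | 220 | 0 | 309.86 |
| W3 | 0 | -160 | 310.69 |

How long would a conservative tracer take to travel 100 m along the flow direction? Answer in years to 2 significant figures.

∂h/∂x = (309.86 − 310.29) / (220 − 0) = -0.001955
∂h/∂y = (310.69 − 310.29) / (-160 − 0) = -0.002500
|∇h| = √(-0.001955² + -0.002500²) = 0.003174
Seepage velocity v = K·i/n = 13.0 × 0.003174 / 0.33 = 0.125 m/day.
t = 100 / 0.125 = 800 days = 2.19 years.

2.2 years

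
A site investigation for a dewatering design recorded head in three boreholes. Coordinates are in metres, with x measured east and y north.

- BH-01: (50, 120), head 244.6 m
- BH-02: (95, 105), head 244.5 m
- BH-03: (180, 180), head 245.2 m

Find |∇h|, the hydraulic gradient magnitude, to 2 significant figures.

Differences from BH-01: to BH-02 (Δx, Δy, Δh) = (45, -15, -0.1); to BH-03 = (130, 60, +0.6).
Solve a·Δx + b·Δy = Δh: det = 45·60 − 130·(-15) = 4650.
∂h/∂x = [(-0.1)·60 − (+0.6)·(-15)] / 4650 = +0.0006452
∂h/∂y = [45·(+0.6) − 130·(-0.1)] / 4650 = +0.008602
|∇h| = √(0.0006452² + 0.008602²) = 0.008626

0.0086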